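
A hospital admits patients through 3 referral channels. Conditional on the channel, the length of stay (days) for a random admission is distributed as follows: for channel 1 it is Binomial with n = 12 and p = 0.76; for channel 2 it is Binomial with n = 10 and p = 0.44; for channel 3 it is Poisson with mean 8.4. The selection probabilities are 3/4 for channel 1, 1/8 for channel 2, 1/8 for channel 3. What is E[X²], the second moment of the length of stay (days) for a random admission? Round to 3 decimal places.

76.620

For each component E[X²] = Var + (mean)², giving 1: 85.3632; 2: 21.824; 3: 78.96.
Overall E[X²] = 0.75·85.3632 + 0.125·21.824 + 0.125·78.96 = 76.6204.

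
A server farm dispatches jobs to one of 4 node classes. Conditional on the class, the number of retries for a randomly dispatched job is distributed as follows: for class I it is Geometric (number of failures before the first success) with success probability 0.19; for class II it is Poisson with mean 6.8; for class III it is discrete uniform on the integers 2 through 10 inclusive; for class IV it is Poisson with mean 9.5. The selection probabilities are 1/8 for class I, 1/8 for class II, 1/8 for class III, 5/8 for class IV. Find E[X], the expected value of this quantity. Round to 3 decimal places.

8.070

Component means — I: 4.26316; II: 6.8; III: 6; IV: 9.5.
E[X] = 0.125·4.26316 + 0.125·6.8 + 0.125·6 + 0.625·9.5 = 8.07039.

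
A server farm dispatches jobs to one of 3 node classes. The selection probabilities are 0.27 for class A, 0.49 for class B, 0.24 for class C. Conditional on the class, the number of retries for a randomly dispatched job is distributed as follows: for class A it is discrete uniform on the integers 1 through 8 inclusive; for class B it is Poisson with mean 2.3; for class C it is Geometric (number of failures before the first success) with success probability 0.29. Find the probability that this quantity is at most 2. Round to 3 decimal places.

0.514

Conditional on each class, P(X ≤ 2): A: 0.25; B: 0.596039; C: 0.642089.
By total probability, P(X ≤ 2) = 0.27·0.25 + 0.49·0.596039 + 0.24·0.642089 = 0.51366.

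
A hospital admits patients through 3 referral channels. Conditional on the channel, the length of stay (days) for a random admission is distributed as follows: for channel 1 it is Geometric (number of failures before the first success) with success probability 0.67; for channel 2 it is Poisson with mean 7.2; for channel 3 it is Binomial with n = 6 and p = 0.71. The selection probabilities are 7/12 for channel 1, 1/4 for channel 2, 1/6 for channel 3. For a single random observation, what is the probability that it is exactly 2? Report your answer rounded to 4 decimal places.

0.0563

Conditional on each channel, P(X = 2): 1: 0.072963; 2: 0.0193515; 3: 0.0534811.
By total probability, P(X = 2) = 0.583333·0.072963 + 0.25·0.0193515 + 0.166667·0.0534811 = 0.0563131.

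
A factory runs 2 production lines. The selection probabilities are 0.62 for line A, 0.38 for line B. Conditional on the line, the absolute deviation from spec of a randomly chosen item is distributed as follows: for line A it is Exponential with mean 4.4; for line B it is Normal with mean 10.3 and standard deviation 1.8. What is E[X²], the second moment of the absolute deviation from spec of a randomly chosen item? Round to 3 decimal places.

For each component E[X²] = Var + (mean)², giving A: 38.72; B: 109.33.
Overall E[X²] = 0.62·38.72 + 0.38·109.33 = 65.5518.

65.552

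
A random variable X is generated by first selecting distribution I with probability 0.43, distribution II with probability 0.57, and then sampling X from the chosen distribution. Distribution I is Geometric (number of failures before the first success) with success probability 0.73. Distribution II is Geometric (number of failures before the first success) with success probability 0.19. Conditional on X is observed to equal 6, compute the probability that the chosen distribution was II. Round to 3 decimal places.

0.996

Likelihoods P(X=6 | ·): I: 0.000282817; II: 0.0536616.
Posterior ∝ prior × likelihood. Numerator for II: 0.57·0.0536616 = 0.0305871.
Normalizing constant: 0.43·0.000282817 + 0.57·0.0536616 = 0.0307087.
P(II | observation) = 0.0305871 / 0.0307087 = 0.99604.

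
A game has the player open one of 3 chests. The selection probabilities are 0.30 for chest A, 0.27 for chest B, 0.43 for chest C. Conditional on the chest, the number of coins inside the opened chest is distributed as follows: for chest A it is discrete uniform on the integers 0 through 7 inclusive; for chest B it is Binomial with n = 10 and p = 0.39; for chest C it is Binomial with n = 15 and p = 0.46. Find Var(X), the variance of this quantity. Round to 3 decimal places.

Per component, A: μ=3.5, E[X²]=17.5; B: μ=3.9, E[X²]=17.589; C: μ=6.9, E[X²]=51.336.
E[X] = 0.3·3.5 + 0.27·3.9 + 0.43·6.9 = 5.07.
E[X²] = 0.3·17.5 + 0.27·17.589 + 0.43·51.336 = 32.0735.
Var(X) = E[X²] − (E[X])² = 32.0735 − 25.7049 = 6.36861.

6.369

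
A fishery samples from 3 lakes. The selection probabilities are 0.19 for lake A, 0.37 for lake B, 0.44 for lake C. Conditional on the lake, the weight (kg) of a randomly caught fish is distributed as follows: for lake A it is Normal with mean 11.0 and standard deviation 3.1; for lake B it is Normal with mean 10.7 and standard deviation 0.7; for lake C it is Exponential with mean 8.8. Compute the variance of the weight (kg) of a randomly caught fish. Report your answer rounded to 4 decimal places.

37.0795

Per component, A: μ=11, E[X²]=130.61; B: μ=10.7, E[X²]=114.98; C: μ=8.8, E[X²]=154.88.
E[X] = 0.19·11 + 0.37·10.7 + 0.44·8.8 = 9.921.
E[X²] = 0.19·130.61 + 0.37·114.98 + 0.44·154.88 = 135.506.
Var(X) = E[X²] − (E[X])² = 135.506 − 98.4262 = 37.0795.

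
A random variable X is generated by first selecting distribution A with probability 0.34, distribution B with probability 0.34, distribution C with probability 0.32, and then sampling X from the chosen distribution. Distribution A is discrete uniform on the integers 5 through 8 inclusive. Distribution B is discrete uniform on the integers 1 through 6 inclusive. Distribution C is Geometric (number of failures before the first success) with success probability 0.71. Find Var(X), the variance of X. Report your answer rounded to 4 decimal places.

7.7183

Per component, A: μ=6.5, E[X²]=43.5; B: μ=3.5, E[X²]=15.1667; C: μ=0.408451, E[X²]=0.742115.
E[X] = 0.34·6.5 + 0.34·3.5 + 0.32·0.408451 = 3.5307.
E[X²] = 0.34·43.5 + 0.34·15.1667 + 0.32·0.742115 = 20.1841.
Var(X) = E[X²] − (E[X])² = 20.1841 − 12.4659 = 7.71827.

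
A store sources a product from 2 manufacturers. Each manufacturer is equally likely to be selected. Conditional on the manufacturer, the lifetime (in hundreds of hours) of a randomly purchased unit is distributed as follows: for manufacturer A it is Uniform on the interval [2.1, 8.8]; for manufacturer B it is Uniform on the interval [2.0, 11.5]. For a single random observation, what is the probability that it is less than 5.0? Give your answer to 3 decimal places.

0.374

Conditional on each manufacturer, P(X < 5.0): A: 0.432836; B: 0.315789.
By total probability, P(X < 5.0) = 0.5·0.432836 + 0.5·0.315789 = 0.374313.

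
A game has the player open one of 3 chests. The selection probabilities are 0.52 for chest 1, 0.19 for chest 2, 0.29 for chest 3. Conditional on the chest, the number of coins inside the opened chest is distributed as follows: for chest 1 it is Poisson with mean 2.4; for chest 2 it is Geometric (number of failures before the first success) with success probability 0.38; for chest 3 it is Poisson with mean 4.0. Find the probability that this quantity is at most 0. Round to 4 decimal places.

Conditional on each chest, P(X ≤ 0): 1: 0.090718; 2: 0.38; 3: 0.0183156.
By total probability, P(X ≤ 0) = 0.52·0.090718 + 0.19·0.38 + 0.29·0.0183156 = 0.124685.

0.1247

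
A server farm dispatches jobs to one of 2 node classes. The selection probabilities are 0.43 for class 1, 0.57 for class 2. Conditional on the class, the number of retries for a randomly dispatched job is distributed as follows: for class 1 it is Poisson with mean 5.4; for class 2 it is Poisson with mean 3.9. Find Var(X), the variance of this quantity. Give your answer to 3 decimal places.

Per component, 1: μ=5.4, E[X²]=34.56; 2: μ=3.9, E[X²]=19.11.
E[X] = 0.43·5.4 + 0.57·3.9 = 4.545.
E[X²] = 0.43·34.56 + 0.57·19.11 = 25.7535.
Var(X) = E[X²] − (E[X])² = 25.7535 − 20.657 = 5.09648.

5.096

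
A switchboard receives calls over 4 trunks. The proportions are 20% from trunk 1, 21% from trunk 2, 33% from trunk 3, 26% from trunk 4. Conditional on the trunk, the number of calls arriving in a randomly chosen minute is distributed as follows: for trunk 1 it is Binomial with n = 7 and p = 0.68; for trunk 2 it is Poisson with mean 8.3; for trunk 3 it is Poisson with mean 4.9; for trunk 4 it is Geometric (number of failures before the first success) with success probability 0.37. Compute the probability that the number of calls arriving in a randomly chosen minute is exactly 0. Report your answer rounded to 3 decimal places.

Conditional on each trunk, P(X = 0): 1: 0.000343597; 2: 0.000248517; 3: 0.00744658; 4: 0.37.
By total probability, P(X = 0) = 0.2·0.000343597 + 0.21·0.000248517 + 0.33·0.00744658 + 0.26·0.37 = 0.0987783.

0.099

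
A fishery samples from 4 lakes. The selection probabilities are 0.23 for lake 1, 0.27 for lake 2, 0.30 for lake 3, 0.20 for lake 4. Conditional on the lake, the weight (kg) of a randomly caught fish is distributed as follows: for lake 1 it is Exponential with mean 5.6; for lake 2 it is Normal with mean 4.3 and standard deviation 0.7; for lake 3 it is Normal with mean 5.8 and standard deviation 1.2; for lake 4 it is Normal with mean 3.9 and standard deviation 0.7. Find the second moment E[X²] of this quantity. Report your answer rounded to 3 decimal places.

33.214

For each component E[X²] = Var + (mean)², giving 1: 62.72; 2: 18.98; 3: 35.08; 4: 15.7.
Overall E[X²] = 0.23·62.72 + 0.27·18.98 + 0.3·35.08 + 0.2·15.7 = 33.2142.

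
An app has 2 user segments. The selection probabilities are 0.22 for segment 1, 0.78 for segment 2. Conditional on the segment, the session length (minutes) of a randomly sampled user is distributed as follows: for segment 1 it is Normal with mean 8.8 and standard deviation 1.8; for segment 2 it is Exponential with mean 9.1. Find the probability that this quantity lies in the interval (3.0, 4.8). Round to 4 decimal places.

Conditional on each segment, P(3.0 < X < 4.8): 1: 0.0124981; 2: 0.129066.
By total probability, P(3.0 < X < 4.8) = 0.22·0.0124981 + 0.78·0.129066 = 0.103421.

0.1034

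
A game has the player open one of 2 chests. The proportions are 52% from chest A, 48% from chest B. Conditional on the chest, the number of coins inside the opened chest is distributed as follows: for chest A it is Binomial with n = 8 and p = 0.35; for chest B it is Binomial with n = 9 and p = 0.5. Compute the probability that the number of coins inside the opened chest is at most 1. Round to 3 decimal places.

0.097

Conditional on each chest, P(X ≤ 1): A: 0.169127; B: 0.0195312.
By total probability, P(X ≤ 1) = 0.52·0.169127 + 0.48·0.0195312 = 0.097321.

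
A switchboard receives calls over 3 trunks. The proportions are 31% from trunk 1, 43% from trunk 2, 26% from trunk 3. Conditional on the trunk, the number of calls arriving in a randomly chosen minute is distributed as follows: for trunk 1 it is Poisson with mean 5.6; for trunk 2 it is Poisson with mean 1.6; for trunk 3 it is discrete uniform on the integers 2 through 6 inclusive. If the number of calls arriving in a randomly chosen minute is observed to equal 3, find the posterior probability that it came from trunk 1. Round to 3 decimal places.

0.232

Likelihoods P(X=3 | ·): 1: 0.108234; 2: 0.137828; 3: 0.2.
Posterior ∝ prior × likelihood. Numerator for 1: 0.31·0.108234 = 0.0335525.
Normalizing constant: 0.31·0.108234 + 0.43·0.137828 + 0.26·0.2 = 0.144819.
P(1 | observation) = 0.0335525 / 0.144819 = 0.231687.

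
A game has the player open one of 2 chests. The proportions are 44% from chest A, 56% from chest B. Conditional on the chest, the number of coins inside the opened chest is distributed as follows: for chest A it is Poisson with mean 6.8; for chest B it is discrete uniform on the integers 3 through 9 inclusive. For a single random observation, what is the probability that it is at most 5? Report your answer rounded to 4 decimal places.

Conditional on each chest, P(X ≤ 5): A: 0.326977; B: 0.428571.
By total probability, P(X ≤ 5) = 0.44·0.326977 + 0.56·0.428571 = 0.38387.

0.3839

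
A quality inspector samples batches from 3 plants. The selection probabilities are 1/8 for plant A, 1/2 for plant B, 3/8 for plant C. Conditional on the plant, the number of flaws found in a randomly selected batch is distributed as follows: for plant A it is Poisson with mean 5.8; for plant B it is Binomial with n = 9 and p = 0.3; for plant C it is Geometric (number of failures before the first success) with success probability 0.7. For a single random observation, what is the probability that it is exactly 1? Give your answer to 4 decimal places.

Conditional on each plant, P(X = 1): A: 0.0175598; B: 0.15565; C: 0.21.
By total probability, P(X = 1) = 0.125·0.0175598 + 0.5·0.15565 + 0.375·0.21 = 0.15877.

0.1588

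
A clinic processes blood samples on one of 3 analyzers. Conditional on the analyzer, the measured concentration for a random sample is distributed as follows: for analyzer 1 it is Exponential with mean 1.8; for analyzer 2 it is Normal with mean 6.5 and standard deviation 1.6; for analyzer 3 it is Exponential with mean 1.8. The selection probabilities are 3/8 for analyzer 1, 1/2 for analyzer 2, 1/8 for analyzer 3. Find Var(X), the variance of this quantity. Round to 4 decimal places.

Per component, 1: μ=1.8, E[X²]=6.48; 2: μ=6.5, E[X²]=44.81; 3: μ=1.8, E[X²]=6.48.
E[X] = 0.375·1.8 + 0.5·6.5 + 0.125·1.8 = 4.15.
E[X²] = 0.375·6.48 + 0.5·44.81 + 0.125·6.48 = 25.645.
Var(X) = E[X²] − (E[X])² = 25.645 − 17.2225 = 8.4225.

8.4225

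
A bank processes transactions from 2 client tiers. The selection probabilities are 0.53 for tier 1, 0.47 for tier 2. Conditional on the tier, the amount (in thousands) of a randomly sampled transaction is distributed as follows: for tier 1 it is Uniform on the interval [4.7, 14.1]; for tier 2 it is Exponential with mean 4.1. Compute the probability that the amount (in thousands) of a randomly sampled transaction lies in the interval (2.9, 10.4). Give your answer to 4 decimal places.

0.5159

Conditional on each tier, P(2.9 < X < 10.4): 1: 0.606383; 2: 0.413829.
By total probability, P(2.9 < X < 10.4) = 0.53·0.606383 + 0.47·0.413829 = 0.515883.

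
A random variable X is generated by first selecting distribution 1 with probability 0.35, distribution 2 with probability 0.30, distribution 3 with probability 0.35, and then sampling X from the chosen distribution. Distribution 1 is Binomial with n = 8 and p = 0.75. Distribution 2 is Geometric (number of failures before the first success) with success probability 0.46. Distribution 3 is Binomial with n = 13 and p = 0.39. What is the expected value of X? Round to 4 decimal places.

4.2267

Component means — 1: 6; 2: 1.17391; 3: 5.07.
E[X] = 0.35·6 + 0.3·1.17391 + 0.35·5.07 = 4.22667.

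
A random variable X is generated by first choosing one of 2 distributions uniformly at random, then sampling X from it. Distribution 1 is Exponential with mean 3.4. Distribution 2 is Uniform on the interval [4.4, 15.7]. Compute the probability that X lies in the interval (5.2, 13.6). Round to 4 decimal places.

0.4709

Conditional on each component, P(5.2 < X < 13.6): 1: 0.198347; 2: 0.743363.
By total probability, P(5.2 < X < 13.6) = 0.5·0.198347 + 0.5·0.743363 = 0.470855.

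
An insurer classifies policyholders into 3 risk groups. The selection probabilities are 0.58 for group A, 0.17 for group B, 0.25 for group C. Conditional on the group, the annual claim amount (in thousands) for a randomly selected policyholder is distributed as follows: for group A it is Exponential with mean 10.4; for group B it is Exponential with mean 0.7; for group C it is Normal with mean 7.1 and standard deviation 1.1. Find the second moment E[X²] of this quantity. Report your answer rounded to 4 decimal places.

For each component E[X²] = Var + (mean)², giving A: 216.32; B: 0.98; C: 51.62.
Overall E[X²] = 0.58·216.32 + 0.17·0.98 + 0.25·51.62 = 138.537.

138.5372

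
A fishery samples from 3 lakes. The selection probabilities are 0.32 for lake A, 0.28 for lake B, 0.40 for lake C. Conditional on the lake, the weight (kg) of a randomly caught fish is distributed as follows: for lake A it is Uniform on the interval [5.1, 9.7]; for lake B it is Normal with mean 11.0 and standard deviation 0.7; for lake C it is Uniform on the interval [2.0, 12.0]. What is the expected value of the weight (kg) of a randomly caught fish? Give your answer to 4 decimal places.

Component means — A: 7.4; B: 11; C: 7.
E[X] = 0.32·7.4 + 0.28·11 + 0.4·7 = 8.248.

8.2480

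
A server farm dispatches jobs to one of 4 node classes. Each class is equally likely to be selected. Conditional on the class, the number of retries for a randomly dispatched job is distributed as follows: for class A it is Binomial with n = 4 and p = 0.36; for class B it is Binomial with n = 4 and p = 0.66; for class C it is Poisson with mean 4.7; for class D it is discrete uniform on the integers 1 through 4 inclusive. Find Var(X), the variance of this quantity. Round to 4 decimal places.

Per component, A: μ=1.44, E[X²]=2.9952; B: μ=2.64, E[X²]=7.8672; C: μ=4.7, E[X²]=26.79; D: μ=2.5, E[X²]=7.5.
E[X] = 0.25·1.44 + 0.25·2.64 + 0.25·4.7 + 0.25·2.5 = 2.82.
E[X²] = 0.25·2.9952 + 0.25·7.8672 + 0.25·26.79 + 0.25·7.5 = 11.2881.
Var(X) = E[X²] − (E[X])² = 11.2881 − 7.9524 = 3.3357.

3.3357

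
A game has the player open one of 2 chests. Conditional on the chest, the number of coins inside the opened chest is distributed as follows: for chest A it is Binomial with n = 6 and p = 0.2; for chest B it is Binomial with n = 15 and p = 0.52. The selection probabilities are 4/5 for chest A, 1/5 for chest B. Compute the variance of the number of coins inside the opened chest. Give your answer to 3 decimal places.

Per component, A: μ=1.2, E[X²]=2.4; B: μ=7.8, E[X²]=64.584.
E[X] = 0.8·1.2 + 0.2·7.8 = 2.52.
E[X²] = 0.8·2.4 + 0.2·64.584 = 14.8368.
Var(X) = E[X²] − (E[X])² = 14.8368 − 6.3504 = 8.4864.

8.486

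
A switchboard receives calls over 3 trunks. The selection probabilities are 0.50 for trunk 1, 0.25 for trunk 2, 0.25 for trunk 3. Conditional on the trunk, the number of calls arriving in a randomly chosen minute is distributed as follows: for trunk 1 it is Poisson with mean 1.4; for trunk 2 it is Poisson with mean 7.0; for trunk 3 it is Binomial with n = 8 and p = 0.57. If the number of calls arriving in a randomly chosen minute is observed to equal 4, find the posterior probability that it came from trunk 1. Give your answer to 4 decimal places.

Likelihoods P(X=4 | ·): 1: 0.039472; 2: 0.0912262; 3: 0.252622.
Posterior ∝ prior × likelihood. Numerator for 1: 0.5·0.039472 = 0.019736.
Normalizing constant: 0.5·0.039472 + 0.25·0.0912262 + 0.25·0.252622 = 0.105698.
P(1 | observation) = 0.019736 / 0.105698 = 0.18672.

0.1867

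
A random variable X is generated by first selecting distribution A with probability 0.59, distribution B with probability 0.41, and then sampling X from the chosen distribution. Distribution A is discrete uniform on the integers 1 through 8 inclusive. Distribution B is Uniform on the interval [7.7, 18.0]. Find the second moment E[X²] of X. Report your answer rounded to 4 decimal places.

86.3700

For each component E[X²] = Var + (mean)², giving A: 25.5; B: 173.963.
Overall E[X²] = 0.59·25.5 + 0.41·173.963 = 86.37.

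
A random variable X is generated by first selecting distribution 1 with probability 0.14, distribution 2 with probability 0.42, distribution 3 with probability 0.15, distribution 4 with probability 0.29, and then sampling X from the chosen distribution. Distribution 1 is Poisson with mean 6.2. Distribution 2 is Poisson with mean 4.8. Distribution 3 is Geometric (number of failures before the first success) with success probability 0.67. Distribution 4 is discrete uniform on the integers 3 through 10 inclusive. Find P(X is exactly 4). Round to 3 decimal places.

Conditional on each component, P(X = 4): 1: 0.124948; 2: 0.182029; 3: 0.00794567; 4: 0.125.
By total probability, P(X = 4) = 0.14·0.124948 + 0.42·0.182029 + 0.15·0.00794567 + 0.29·0.125 = 0.131387.

0.131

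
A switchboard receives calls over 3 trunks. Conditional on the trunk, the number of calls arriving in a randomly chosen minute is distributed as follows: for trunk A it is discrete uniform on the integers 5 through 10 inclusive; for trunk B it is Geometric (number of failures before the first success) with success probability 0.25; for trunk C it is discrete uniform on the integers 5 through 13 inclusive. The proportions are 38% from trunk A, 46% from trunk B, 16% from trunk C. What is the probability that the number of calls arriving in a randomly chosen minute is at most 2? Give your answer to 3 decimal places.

Conditional on each trunk, P(X ≤ 2): A: 0; B: 0.578125; C: 0.
By total probability, P(X ≤ 2) = 0.38·0 + 0.46·0.578125 + 0.16·0 = 0.265937.

0.266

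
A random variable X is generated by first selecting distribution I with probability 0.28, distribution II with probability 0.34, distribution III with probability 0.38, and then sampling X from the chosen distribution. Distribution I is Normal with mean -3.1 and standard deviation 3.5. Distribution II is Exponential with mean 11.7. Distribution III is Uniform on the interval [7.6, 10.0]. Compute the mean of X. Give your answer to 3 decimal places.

6.454

Component means — I: -3.1; II: 11.7; III: 8.8.
E[X] = 0.28·-3.1 + 0.34·11.7 + 0.38·8.8 = 6.454.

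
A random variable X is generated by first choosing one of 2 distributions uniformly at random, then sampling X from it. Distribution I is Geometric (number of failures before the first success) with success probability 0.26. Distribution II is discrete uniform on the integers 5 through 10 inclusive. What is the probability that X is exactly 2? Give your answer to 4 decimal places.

Conditional on each component, P(X = 2): I: 0.142376; II: 0.
By total probability, P(X = 2) = 0.5·0.142376 + 0.5·0 = 0.071188.

0.0712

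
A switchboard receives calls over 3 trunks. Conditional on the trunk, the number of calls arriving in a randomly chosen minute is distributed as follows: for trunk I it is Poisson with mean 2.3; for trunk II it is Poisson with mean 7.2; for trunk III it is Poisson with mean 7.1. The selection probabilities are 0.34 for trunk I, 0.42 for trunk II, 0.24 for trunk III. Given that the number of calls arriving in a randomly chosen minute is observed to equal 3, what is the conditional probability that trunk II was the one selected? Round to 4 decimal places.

0.1942

Likelihoods P(X=3 | ·): I: 0.203308; II: 0.0464436; III: 0.049219.
Posterior ∝ prior × likelihood. Numerator for II: 0.42·0.0464436 = 0.0195063.
Normalizing constant: 0.34·0.203308 + 0.42·0.0464436 + 0.24·0.049219 = 0.100444.
P(II | observation) = 0.0195063 / 0.100444 = 0.194202.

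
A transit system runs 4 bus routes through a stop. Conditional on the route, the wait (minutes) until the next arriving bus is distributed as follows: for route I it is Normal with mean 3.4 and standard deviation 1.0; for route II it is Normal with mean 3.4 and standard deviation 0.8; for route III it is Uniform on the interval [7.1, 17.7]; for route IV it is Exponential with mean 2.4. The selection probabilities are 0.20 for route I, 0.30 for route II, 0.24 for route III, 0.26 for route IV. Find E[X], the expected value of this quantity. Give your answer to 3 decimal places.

5.300

Component means — I: 3.4; II: 3.4; III: 12.4; IV: 2.4.
E[X] = 0.2·3.4 + 0.3·3.4 + 0.24·12.4 + 0.26·2.4 = 5.3.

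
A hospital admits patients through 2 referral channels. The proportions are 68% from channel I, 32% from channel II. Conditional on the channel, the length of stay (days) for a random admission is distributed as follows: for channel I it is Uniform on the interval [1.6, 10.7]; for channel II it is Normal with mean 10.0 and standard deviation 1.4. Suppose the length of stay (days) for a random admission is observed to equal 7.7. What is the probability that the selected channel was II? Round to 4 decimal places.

0.2404

Likelihoods f(7.7 | ·): I: 0.10989; II: 0.0739105.
Posterior ∝ prior × likelihood. Numerator for II: 0.32·0.0739105 = 0.0236514.
Normalizing constant: 0.68·0.10989 + 0.32·0.0739105 = 0.0983766.
P(II | observation) = 0.0236514 / 0.0983766 = 0.240416.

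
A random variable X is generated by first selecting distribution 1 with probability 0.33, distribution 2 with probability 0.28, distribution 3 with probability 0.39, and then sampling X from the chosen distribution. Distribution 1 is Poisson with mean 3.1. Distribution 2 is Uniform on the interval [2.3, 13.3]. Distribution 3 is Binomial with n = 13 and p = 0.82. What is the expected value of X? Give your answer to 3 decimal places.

7.364

Component means — 1: 3.1; 2: 7.8; 3: 10.66.
E[X] = 0.33·3.1 + 0.28·7.8 + 0.39·10.66 = 7.3644.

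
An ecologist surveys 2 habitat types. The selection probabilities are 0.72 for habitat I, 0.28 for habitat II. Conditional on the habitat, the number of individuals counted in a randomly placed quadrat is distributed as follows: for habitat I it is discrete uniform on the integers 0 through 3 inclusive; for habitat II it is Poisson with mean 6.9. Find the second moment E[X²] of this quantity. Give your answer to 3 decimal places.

17.783

For each component E[X²] = Var + (mean)², giving I: 3.5; II: 54.51.
Overall E[X²] = 0.72·3.5 + 0.28·54.51 = 17.7828.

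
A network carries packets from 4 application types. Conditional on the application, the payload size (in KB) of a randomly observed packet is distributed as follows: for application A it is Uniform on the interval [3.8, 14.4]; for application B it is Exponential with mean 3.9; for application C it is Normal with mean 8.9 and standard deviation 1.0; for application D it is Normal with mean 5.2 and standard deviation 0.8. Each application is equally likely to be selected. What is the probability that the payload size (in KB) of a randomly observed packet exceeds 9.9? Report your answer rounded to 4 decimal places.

0.1655

Conditional on each application, P(X > 9.9): A: 0.424528; B: 0.0789878; C: 0.158655; D: 2.11422e-09.
By total probability, P(X > 9.9) = 0.25·0.424528 + 0.25·0.0789878 + 0.25·0.158655 + 0.25·2.11422e-09 = 0.165543.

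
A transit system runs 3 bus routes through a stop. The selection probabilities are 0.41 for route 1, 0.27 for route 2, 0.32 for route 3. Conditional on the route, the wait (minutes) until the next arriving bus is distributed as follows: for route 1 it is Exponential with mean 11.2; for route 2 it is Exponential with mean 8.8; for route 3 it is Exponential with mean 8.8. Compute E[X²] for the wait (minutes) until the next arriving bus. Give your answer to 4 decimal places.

194.2400

For each component E[X²] = Var + (mean)², giving 1: 250.88; 2: 154.88; 3: 154.88.
Overall E[X²] = 0.41·250.88 + 0.27·154.88 + 0.32·154.88 = 194.24.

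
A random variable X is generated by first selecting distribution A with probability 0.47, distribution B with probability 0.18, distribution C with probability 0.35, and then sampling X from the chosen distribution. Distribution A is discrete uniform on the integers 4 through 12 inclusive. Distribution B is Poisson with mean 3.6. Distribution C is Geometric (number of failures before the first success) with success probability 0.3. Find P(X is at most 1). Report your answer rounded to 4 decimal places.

0.2011

Conditional on each component, P(X ≤ 1): A: 0; B: 0.125689; C: 0.51.
By total probability, P(X ≤ 1) = 0.47·0 + 0.18·0.125689 + 0.35·0.51 = 0.201124.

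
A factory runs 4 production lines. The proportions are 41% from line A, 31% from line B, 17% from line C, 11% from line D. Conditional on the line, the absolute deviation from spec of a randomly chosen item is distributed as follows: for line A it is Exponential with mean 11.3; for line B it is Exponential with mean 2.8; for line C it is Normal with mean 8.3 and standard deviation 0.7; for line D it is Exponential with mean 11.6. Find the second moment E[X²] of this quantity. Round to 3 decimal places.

150.964

For each component E[X²] = Var + (mean)², giving A: 255.38; B: 15.68; C: 69.38; D: 269.12.
Overall E[X²] = 0.41·255.38 + 0.31·15.68 + 0.17·69.38 + 0.11·269.12 = 150.964.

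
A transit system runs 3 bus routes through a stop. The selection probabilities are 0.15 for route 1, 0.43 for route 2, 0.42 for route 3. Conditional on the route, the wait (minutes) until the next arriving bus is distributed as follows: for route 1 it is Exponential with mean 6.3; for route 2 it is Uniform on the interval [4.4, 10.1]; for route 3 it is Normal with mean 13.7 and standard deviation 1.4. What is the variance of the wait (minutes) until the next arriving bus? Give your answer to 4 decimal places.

Per component, 1: μ=6.3, E[X²]=79.38; 2: μ=7.25, E[X²]=55.27; 3: μ=13.7, E[X²]=189.65.
E[X] = 0.15·6.3 + 0.43·7.25 + 0.42·13.7 = 9.8165.
E[X²] = 0.15·79.38 + 0.43·55.27 + 0.42·189.65 = 115.326.
Var(X) = E[X²] − (E[X])² = 115.326 − 96.3637 = 18.9624.

18.9624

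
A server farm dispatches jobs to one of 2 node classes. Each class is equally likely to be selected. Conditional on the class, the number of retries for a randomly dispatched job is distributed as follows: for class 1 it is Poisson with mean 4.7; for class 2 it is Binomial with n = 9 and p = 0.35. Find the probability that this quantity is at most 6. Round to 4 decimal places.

Conditional on each class, P(X ≤ 6): 1: 0.804605; 2: 0.988818.
By total probability, P(X ≤ 6) = 0.5·0.804605 + 0.5·0.988818 = 0.896711.

0.8967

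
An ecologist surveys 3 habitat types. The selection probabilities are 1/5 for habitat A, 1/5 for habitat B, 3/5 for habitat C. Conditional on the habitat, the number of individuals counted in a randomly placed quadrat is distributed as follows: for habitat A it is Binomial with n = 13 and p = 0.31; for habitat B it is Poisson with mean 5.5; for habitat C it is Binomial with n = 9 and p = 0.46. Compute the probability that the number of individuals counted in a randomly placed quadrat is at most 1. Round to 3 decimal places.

0.037

Conditional on each habitat, P(X ≤ 1): A: 0.0549707; B: 0.026564; C: 0.0338373.
By total probability, P(X ≤ 1) = 0.2·0.0549707 + 0.2·0.026564 + 0.6·0.0338373 = 0.0366093.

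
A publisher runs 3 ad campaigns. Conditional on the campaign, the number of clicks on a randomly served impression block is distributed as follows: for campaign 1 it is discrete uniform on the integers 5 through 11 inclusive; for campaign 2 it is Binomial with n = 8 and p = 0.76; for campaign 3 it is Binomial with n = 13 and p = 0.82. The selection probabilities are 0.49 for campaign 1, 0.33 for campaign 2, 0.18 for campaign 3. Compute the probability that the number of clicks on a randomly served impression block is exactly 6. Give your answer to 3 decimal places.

0.173

Conditional on each campaign, P(X = 6): 1: 0.142857; 2: 0.310786; 3: 0.0031938.
By total probability, P(X = 6) = 0.49·0.142857 + 0.33·0.310786 + 0.18·0.0031938 = 0.173134.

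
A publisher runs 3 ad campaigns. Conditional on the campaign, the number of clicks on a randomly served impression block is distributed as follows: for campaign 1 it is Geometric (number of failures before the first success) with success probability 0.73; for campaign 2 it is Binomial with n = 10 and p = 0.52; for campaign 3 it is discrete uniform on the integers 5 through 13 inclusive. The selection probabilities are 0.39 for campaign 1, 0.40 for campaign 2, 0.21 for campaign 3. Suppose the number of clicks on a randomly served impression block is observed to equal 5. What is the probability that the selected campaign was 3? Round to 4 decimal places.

0.1922

Likelihoods P(X=5 | ·): 1: 0.00104747; 2: 0.244131; 3: 0.111111.
Posterior ∝ prior × likelihood. Numerator for 3: 0.21·0.111111 = 0.0233333.
Normalizing constant: 0.39·0.00104747 + 0.4·0.244131 + 0.21·0.111111 = 0.121394.
P(3 | observation) = 0.0233333 / 0.121394 = 0.192211.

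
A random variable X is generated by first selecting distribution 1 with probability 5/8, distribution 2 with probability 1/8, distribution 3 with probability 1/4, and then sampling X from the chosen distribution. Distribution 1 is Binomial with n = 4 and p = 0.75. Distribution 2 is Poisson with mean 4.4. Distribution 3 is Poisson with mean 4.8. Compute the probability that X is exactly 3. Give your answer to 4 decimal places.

0.3234

Conditional on each component, P(X = 3): 1: 0.421875; 2: 0.174305; 3: 0.151691.
By total probability, P(X = 3) = 0.625·0.421875 + 0.125·0.174305 + 0.25·0.151691 = 0.323383.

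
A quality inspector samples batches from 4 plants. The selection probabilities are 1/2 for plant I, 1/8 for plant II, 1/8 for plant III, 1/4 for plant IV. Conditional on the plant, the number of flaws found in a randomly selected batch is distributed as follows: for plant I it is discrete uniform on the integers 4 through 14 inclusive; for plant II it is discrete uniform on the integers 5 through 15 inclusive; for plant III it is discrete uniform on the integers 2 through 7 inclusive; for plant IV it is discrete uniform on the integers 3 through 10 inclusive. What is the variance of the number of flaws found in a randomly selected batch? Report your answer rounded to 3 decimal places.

Per component, I: μ=9, E[X²]=91; II: μ=10, E[X²]=110; III: μ=4.5, E[X²]=23.1667; IV: μ=6.5, E[X²]=47.5.
E[X] = 0.5·9 + 0.125·10 + 0.125·4.5 + 0.25·6.5 = 7.9375.
E[X²] = 0.5·91 + 0.125·110 + 0.125·23.1667 + 0.25·47.5 = 74.0208.
Var(X) = E[X²] − (E[X])² = 74.0208 − 63.0039 = 11.0169.

11.017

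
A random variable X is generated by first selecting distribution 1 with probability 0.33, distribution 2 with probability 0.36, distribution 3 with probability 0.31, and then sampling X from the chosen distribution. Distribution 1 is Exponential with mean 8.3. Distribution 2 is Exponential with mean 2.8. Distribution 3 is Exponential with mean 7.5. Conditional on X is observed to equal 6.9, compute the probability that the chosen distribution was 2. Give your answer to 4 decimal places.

Likelihoods f(6.9 | ·): 1: 0.0524665; 2: 0.030382; 3: 0.0531359.
Posterior ∝ prior × likelihood. Numerator for 2: 0.36·0.030382 = 0.0109375.
Normalizing constant: 0.33·0.0524665 + 0.36·0.030382 + 0.31·0.0531359 = 0.0447236.
P(2 | observation) = 0.0109375 / 0.0447236 = 0.244558.

0.2446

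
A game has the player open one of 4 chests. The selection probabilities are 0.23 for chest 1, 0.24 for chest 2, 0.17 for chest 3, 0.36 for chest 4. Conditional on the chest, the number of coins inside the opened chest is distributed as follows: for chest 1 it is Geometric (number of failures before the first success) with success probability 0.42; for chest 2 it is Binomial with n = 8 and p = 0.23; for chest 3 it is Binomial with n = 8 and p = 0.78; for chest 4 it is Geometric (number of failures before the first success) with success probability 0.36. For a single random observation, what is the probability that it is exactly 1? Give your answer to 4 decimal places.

Conditional on each chest, P(X = 1): 1: 0.2436; 2: 0.295293; 3: 0.000155648; 4: 0.2304.
By total probability, P(X = 1) = 0.23·0.2436 + 0.24·0.295293 + 0.17·0.000155648 + 0.36·0.2304 = 0.209869.

0.2099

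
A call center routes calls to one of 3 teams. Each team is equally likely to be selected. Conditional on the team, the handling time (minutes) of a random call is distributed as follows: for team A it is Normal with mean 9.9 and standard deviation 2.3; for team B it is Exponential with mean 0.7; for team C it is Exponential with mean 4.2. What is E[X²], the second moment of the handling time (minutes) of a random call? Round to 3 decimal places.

For each component E[X²] = Var + (mean)², giving A: 103.3; B: 0.98; C: 35.28.
Overall E[X²] = 0.333333·103.3 + 0.333333·0.98 + 0.333333·35.28 = 46.52.

46.520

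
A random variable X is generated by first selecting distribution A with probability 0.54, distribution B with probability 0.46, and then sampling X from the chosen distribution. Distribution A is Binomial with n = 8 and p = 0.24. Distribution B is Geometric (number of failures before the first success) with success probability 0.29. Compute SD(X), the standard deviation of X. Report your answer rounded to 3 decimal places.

Per component, A: μ=1.92, E[X²]=5.1456; B: μ=2.44828, E[X²]=14.4364.
E[X] = 0.54·1.92 + 0.46·2.44828 = 2.16301.
E[X²] = 0.54·5.1456 + 0.46·14.4364 = 9.41936.
Var(X) = E[X²] − (E[X])² = 9.41936 − 4.6786 = 4.74076.
SD(X) = √4.74076 = 2.17733.

2.177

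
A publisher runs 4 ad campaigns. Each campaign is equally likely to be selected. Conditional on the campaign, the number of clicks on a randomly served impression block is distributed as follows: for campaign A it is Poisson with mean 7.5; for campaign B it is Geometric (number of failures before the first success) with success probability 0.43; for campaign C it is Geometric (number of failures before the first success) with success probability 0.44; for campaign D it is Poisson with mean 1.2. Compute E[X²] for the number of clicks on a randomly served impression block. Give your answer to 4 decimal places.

For each component E[X²] = Var + (mean)², giving A: 63.75; B: 4.83991; C: 4.5124; D: 2.64.
Overall E[X²] = 0.25·63.75 + 0.25·4.83991 + 0.25·4.5124 + 0.25·2.64 = 18.9356.

18.9356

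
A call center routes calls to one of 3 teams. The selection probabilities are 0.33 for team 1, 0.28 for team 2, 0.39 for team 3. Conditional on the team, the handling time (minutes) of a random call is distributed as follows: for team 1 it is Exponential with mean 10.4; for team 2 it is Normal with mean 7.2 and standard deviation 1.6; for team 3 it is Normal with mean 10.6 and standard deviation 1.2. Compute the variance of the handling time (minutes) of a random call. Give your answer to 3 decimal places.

Per component, 1: μ=10.4, E[X²]=216.32; 2: μ=7.2, E[X²]=54.4; 3: μ=10.6, E[X²]=113.8.
E[X] = 0.33·10.4 + 0.28·7.2 + 0.39·10.6 = 9.582.
E[X²] = 0.33·216.32 + 0.28·54.4 + 0.39·113.8 = 131.
Var(X) = E[X²] − (E[X])² = 131 − 91.8147 = 39.1849.

39.185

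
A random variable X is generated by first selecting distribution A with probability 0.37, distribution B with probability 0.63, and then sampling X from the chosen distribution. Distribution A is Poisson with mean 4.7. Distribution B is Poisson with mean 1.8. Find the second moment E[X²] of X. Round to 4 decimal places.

For each component E[X²] = Var + (mean)², giving A: 26.79; B: 5.04.
Overall E[X²] = 0.37·26.79 + 0.63·5.04 = 13.0875.

13.0875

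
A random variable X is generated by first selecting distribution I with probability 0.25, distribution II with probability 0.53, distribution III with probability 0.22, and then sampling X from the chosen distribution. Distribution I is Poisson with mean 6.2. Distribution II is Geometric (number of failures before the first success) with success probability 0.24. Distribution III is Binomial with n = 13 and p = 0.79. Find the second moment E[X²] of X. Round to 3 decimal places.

47.146

For each component E[X²] = Var + (mean)², giving I: 44.64; II: 23.2222; III: 107.63.
Overall E[X²] = 0.25·44.64 + 0.53·23.2222 + 0.22·107.63 = 47.1463.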